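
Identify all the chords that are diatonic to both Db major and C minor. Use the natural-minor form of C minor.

Fm, Ab

Triads in Db major: Db major (I), Eb minor (ii), F minor (iii), Gb major (IV), Ab major (V), Bb minor (vi), C diminished (vii°).
Triads in C minor (natural minor): C minor (i), D diminished (ii°), Eb major (III), F minor (iv), G minor (v), Ab major (VI), Bb major (VII).
Shared triads with their functions: F minor (iii in Db major, iv in C minor); Ab major (V in Db major, VI in C minor).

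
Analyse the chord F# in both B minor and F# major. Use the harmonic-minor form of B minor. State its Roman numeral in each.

V in B minor; I in F# major

The scale of B minor (harmonic minor) is B C# D E F# G A#; F# is degree 5, and the triad built there (F#-A#-C#) is major, so it is V.
The scale of F# major is F# G# A# B C# D# E#; F# is degree 1, and the triad built there (F#-A#-C#) is major, so it is I.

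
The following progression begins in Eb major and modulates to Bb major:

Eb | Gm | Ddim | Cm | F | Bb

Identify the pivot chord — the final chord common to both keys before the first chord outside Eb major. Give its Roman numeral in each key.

Chords diatonic to Eb major: Eb, Fm, Gm, Ab, Bb, Cm, Ddim.
Reading the progression, the first chord not in that set is F, so the modulation leaves Eb major there.
The chord immediately before F is Cm, which is diatonic to both keys: vi in Eb major and ii in Bb major.

Cm — vi in Eb major, ii in Bb major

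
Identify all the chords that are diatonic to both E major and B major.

E, G#m, B, C#m

Triads in E major: E major (I), F# minor (ii), G# minor (iii), A major (IV), B major (V), C# minor (vi), D# diminished (vii°).
Triads in B major: B major (I), C# minor (ii), D# minor (iii), E major (IV), F# major (V), G# minor (vi), A# diminished (vii°).
Shared triads with their functions: E major (I in E major, IV in B major); G# minor (iii in E major, vi in B major); B major (V in E major, I in B major); C# minor (vi in E major, ii in B major).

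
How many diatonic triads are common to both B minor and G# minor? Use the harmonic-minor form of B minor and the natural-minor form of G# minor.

Diatonic triads of B minor (harmonic minor): Bm (i), C#dim (ii°), Daug (III+), Em (iv), F# (V), G (VI), A#dim (vii°).
Diatonic triads of G# minor (natural minor): G#m (i), A#dim (ii°), B (III), C#m (iv), D#m (v), E (VI), F# (VII).
Matching root and quality in both lists: F#, A#dim.
That gives 2 common triads.

2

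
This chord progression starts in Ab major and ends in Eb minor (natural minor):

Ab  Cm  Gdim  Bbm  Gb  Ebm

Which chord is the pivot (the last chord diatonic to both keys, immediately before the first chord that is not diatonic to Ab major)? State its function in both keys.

Chords diatonic to Ab major: Ab, Bbm, Cm, Db, Eb, Fm, Gdim.
Reading the progression, the first chord not in that set is Gb, so the modulation leaves Ab major there.
The chord immediately before Gb is Bbm, which is diatonic to both keys: ii in Ab major and v in Eb minor.

Bbm — ii in Ab major, v in Eb minor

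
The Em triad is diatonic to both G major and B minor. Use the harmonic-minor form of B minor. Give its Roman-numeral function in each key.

vi in G major; iv in B minor

The scale of G major is G A B C D E F#; E is degree 6, and the triad built there (E-G-B) is minor, so it is vi.
The scale of B minor (harmonic minor) is B C# D E F# G A#; E is degree 4, and the triad built there (E-G-B) is minor, so it is iv.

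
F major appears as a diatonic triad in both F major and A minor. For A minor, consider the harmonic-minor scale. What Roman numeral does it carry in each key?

I in F major; VI in A minor

The scale of F major is F G A B♭ C D E; F is degree 1, and the triad built there (F-A-C) is major, so it is I.
The scale of A minor (harmonic minor) is A B C D E F G♯; F is degree 6, and the triad built there (F-A-C) is major, so it is VI.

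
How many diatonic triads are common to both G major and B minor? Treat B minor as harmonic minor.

Diatonic triads of G major: G (I), Am (ii), Bm (iii), C (IV), D (V), Em (vi), F♯dim (vii°).
Diatonic triads of B minor (harmonic minor): Bm (i), C♯dim (ii°), Daug (III+), Em (iv), F♯ (V), G (VI), A♯dim (vii°).
Matching root and quality in both lists: G, Bm, Em.
That gives 3 common triads.

3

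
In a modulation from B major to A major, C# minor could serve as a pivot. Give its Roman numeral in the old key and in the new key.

The scale of B major is B C# D# E F# G# A#; C# is degree 2, and the triad built there (C#-E-G#) is minor, so it is ii.
The scale of A major is A B C# D E F# G#; C# is degree 3, and the triad built there (C#-E-G#) is minor, so it is iii.

ii in B major; iii in A major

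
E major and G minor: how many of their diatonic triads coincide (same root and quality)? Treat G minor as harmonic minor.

Diatonic triads of E major: E major (I), F♯ minor (ii), G♯ minor (iii), A major (IV), B major (V), C♯ minor (vi), D♯ diminished (vii°).
Diatonic triads of G minor (harmonic minor): G minor (i), A diminished (ii°), B♭ augmented (III+), C minor (iv), D major (V), E♭ major (VI), F♯ diminished (vii°).
No triad has the same root and quality in both keys.

0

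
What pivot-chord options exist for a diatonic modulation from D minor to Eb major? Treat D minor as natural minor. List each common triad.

Gm, Bb

Triads in D minor (natural minor): Dm (i), Edim (ii°), F (III), Gm (iv), Am (v), Bb (VI), C (VII).
Triads in Eb major: Eb (I), Fm (ii), Gm (iii), Ab (IV), Bb (V), Cm (vi), Ddim (vii°).
Shared triads with their functions: Gm (iv in D minor, iii in Eb major); Bb (VI in D minor, V in Eb major).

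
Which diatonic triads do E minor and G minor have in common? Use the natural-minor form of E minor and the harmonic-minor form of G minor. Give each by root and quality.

Triads in E minor (natural minor): Em (i), F#dim (ii°), G (III), Am (iv), Bm (v), C (VI), D (VII).
Triads in G minor (harmonic minor): Gm (i), Adim (ii°), Bbaug (III+), Cm (iv), D (V), Eb (VI), F#dim (vii°).
Shared triads with their functions: F#dim (ii° in E minor, vii° in G minor); D (VII in E minor, V in G minor).

F#dim, D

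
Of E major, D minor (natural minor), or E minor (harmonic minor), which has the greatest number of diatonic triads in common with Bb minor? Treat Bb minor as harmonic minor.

D minor

Triads of Bb minor (harmonic minor): Bb minor (i), C diminished (ii°), Db augmented (III+), Eb minor (iv), F major (V), Gb major (VI), A diminished (vii°).
E major shares 0: none.
D minor (natural minor) shares 1: F.
E minor (harmonic minor) shares 0: none.
The most common triads (1) are shared with D minor.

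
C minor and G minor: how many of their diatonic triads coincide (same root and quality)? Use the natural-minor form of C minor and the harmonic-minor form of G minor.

3

Diatonic triads of C minor (natural minor): Cm (i), Ddim (ii°), Eb (III), Fm (iv), Gm (v), Ab (VI), Bb (VII).
Diatonic triads of G minor (harmonic minor): Gm (i), Adim (ii°), Bbaug (III+), Cm (iv), D (V), Eb (VI), F#dim (vii°).
Matching root and quality in both lists: Cm, Eb, Gm.
That gives 3 common triads.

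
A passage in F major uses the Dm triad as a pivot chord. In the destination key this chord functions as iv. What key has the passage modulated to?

A minor

The numeral iv denotes a minor triad on scale degree 4. With D on degree 4, the tonic of the new key is A.
Degree 4 carries a minor triad in minor keys, so the destination is A minor.
Check: the diatonic triads of A minor (natural minor) are Am (i), Bdim (ii°), C (III), Dm (iv), Em (v), F (VI), G (VII) — Dm is indeed iv.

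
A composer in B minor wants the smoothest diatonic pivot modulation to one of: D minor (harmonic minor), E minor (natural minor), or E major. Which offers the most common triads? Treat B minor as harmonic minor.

E minor

Triads of B minor (harmonic minor): B minor (i), C# diminished (ii°), D augmented (III+), E minor (iv), F# major (V), G major (VI), A# diminished (vii°).
D minor (harmonic minor) shares 1: C#dim.
E minor (natural minor) shares 3: Bm, Em, G.
E major shares 0: none.
The most common triads (3) are shared with E minor.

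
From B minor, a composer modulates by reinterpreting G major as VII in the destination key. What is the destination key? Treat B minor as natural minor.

A minor

The numeral VII denotes a major triad on scale degree 7. With G on degree 7, the tonic of the new key is A.
Degree 7 carries a major triad in natural-minor keys, so the destination is A minor.
Check: the diatonic triads of A minor (natural minor) are Am (i), Bdim (ii°), C (III), Dm (iv), Em (v), F (VI), G (VII) — G major is indeed VII.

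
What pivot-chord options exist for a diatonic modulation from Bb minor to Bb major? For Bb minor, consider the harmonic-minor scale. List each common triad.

Triads in Bb minor (harmonic minor): Bbm (i), Cdim (ii°), Dbaug (III+), Ebm (iv), F (V), Gb (VI), Adim (vii°).
Triads in Bb major: Bb (I), Cm (ii), Dm (iii), Eb (IV), F (V), Gm (vi), Adim (vii°).
Shared triads with their functions: F (V in Bb minor, V in Bb major); Adim (vii° in Bb minor, vii° in Bb major).

F, Adim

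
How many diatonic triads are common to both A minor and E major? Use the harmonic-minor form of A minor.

1

Diatonic triads of A minor (harmonic minor): Am (i), Bdim (ii°), Caug (III+), Dm (iv), E (V), F (VI), G#dim (vii°).
Diatonic triads of E major: E (I), F#m (ii), G#m (iii), A (IV), B (V), C#m (vi), D#dim (vii°).
Matching root and quality in both lists: E.
That gives 1 common triad.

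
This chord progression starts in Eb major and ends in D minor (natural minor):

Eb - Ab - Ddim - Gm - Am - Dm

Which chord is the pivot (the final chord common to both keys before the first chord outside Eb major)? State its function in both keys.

Chords diatonic to Eb major: Eb, Fm, Gm, Ab, Bb, Cm, Ddim.
Reading the progression, the first chord not in that set is Am, so the modulation leaves Eb major there.
The chord immediately before Am is Gm, which is diatonic to both keys: iii in Eb major and iv in D minor.

Gm — iii in Eb major, iv in D minor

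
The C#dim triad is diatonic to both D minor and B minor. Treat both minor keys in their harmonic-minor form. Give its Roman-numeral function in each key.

The scale of D minor (harmonic minor) is D E F G A Bb C#; C# is degree 7, and the triad built there (C#-E-G) is diminished, so it is vii°.
The scale of B minor (harmonic minor) is B C# D E F# G A#; C# is degree 2, and the triad built there (C#-E-G) is diminished, so it is ii°.

vii° in D minor; ii° in B minor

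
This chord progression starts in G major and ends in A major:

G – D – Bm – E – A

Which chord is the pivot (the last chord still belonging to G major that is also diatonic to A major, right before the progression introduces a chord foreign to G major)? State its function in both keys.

Chords diatonic to G major: G, Am, Bm, C, D, Em, F♯dim.
Reading the progression, the first chord not in that set is E, so the modulation leaves G major there.
The chord immediately before E is Bm, which is diatonic to both keys: iii in G major and ii in A major.

Bm — iii in G major, ii in A major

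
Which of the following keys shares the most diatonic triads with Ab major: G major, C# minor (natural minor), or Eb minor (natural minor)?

Eb minor

Triads of Ab major: Ab major (I), Bb minor (ii), C minor (iii), Db major (IV), Eb major (V), F minor (vi), G diminished (vii°).
G major shares 0: none.
C# minor (natural minor) shares 0: none.
Eb minor (natural minor) shares 2: Bbm, Db.
The most common triads (2) are shared with Eb minor.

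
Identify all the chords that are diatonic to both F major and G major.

Am, C

Triads in F major: F (I), Gm (ii), Am (iii), Bb (IV), C (V), Dm (vi), Edim (vii°).
Triads in G major: G (I), Am (ii), Bm (iii), C (IV), D (V), Em (vi), F#dim (vii°).
Shared triads with their functions: Am (iii in F major, ii in G major); C (V in F major, IV in G major).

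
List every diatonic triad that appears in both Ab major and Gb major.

Bbm, Db

Triads in Ab major: Ab (I), Bbm (ii), Cm (iii), Db (IV), Eb (V), Fm (vi), Gdim (vii°).
Triads in Gb major: Gb (I), Abm (ii), Bbm (iii), Cb (IV), Db (V), Ebm (vi), Fdim (vii°).
Shared triads with their functions: Bbm (ii in Ab major, iii in Gb major); Db (IV in Ab major, V in Gb major).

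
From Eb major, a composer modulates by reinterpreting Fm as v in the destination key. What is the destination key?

Bb minor

The numeral v denotes a minor triad on scale degree 5. With F on degree 5, the tonic of the new key is Bb.
Degree 5 carries a minor triad in natural-minor keys, so the destination is Bb minor.
Check: the diatonic triads of Bb minor (natural minor) are Bbm (i), Cdim (ii°), Db (III), Ebm (iv), Fm (v), Gb (VI), Ab (VII) — Fm is indeed v.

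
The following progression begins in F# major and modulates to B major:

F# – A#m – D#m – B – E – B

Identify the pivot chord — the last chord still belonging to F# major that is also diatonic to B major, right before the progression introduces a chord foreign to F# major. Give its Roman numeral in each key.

Chords diatonic to F# major: F#, G#m, A#m, B, C#, D#m, E#dim.
Reading the progression, the first chord not in that set is E, so the modulation leaves F# major there.
The chord immediately before E is B, which is diatonic to both keys: IV in F# major and I in B major.

B — IV in F# major, I in B major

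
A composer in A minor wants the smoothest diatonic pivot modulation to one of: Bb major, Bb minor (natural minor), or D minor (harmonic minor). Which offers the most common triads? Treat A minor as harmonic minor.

Triads of A minor (harmonic minor): Am (i), Bdim (ii°), Caug (III+), Dm (iv), E (V), F (VI), G#dim (vii°).
Bb major shares 2: Dm, F.
Bb minor (natural minor) shares 0: none.
D minor (harmonic minor) shares 1: Dm.
The most common triads (2) are shared with Bb major.

Bb major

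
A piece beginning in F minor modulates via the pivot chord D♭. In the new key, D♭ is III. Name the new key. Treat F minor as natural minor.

The numeral III denotes a major triad on scale degree 3. With D♭ on degree 3, the tonic of the new key is B♭.
Degree 3 carries a major triad in natural-minor keys, so the destination is B♭ minor.
Check: the diatonic triads of B♭ minor (natural minor) are B♭m (i), Cdim (ii°), D♭ (III), E♭m (iv), Fm (v), G♭ (VI), A♭ (VII) — D♭ is indeed III.

B♭ minor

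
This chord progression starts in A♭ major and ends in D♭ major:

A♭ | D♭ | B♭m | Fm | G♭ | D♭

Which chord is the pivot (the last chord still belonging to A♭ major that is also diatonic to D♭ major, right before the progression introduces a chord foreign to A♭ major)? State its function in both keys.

Chords diatonic to A♭ major: A♭, B♭m, Cm, D♭, E♭, Fm, Gdim.
Reading the progression, the first chord not in that set is G♭, so the modulation leaves A♭ major there.
The chord immediately before G♭ is Fm, which is diatonic to both keys: vi in A♭ major and iii in D♭ major.

Fm — vi in A♭ major, iii in D♭ major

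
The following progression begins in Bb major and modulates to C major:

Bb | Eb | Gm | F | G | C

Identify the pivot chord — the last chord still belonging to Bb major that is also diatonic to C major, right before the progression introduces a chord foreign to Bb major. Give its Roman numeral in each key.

F — V in Bb major, IV in C major

Chords diatonic to Bb major: Bb, Cm, Dm, Eb, F, Gm, Adim.
Reading the progression, the first chord not in that set is G, so the modulation leaves Bb major there.
The chord immediately before G is F, which is diatonic to both keys: V in Bb major and IV in C major.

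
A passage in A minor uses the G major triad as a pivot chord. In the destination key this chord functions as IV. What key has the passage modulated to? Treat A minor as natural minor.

D major

The numeral IV denotes a major triad on scale degree 4. With G on degree 4, the tonic of the new key is D.
Degree 4 carries a major triad in major keys, so the destination is D major.
Check: the diatonic triads of D major are D (I), Em (ii), F#m (iii), G (IV), A (V), Bm (vi), C#dim (vii°) — G major is indeed IV.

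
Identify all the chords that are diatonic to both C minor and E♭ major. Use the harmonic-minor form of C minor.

Triads in C minor (harmonic minor): Cm (i), Ddim (ii°), E♭aug (III+), Fm (iv), G (V), A♭ (VI), Bdim (vii°).
Triads in E♭ major: E♭ (I), Fm (ii), Gm (iii), A♭ (IV), B♭ (V), Cm (vi), Ddim (vii°).
Shared triads with their functions: Cm (i in C minor, vi in E♭ major); Ddim (ii° in C minor, vii° in E♭ major); Fm (iv in C minor, ii in E♭ major); A♭ (VI in C minor, IV in E♭ major).

Cm, Ddim, Fm, A♭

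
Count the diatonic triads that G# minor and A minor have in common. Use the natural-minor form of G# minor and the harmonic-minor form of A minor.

1

Diatonic triads of G# minor (natural minor): G#m (i), A#dim (ii°), B (III), C#m (iv), D#m (v), E (VI), F# (VII).
Diatonic triads of A minor (harmonic minor): Am (i), Bdim (ii°), Caug (III+), Dm (iv), E (V), F (VI), G#dim (vii°).
Matching root and quality in both lists: E.
That gives 1 common triad.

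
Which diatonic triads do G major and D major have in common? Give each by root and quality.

Triads in G major: G (I), Am (ii), Bm (iii), C (IV), D (V), Em (vi), F#dim (vii°).
Triads in D major: D (I), Em (ii), F#m (iii), G (IV), A (V), Bm (vi), C#dim (vii°).
Shared triads with their functions: G (I in G major, IV in D major); Bm (iii in G major, vi in D major); D (V in G major, I in D major); Em (vi in G major, ii in D major).

G, Bm, D, Em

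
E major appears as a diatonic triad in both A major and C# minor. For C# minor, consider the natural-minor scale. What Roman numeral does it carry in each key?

V in A major; III in C# minor

The scale of A major is A B C# D E F# G#; E is degree 5, and the triad built there (E-G#-B) is major, so it is V.
The scale of C# minor (natural minor) is C# D# E F# G# A B; E is degree 3, and the triad built there (E-G#-B) is major, so it is III.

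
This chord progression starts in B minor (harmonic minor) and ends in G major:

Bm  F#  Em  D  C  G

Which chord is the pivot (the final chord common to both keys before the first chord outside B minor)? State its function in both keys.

Em — iv in B minor, vi in G major

Chords diatonic to B minor: Bm, C#dim, Daug, Em, F#, G, A#dim.
Reading the progression, the first chord not in that set is D, so the modulation leaves B minor there.
The chord immediately before D is Em, which is diatonic to both keys: iv in B minor and vi in G major.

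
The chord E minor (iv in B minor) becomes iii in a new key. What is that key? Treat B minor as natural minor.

C major

The numeral iii denotes a minor triad on scale degree 3. With E on degree 3, the tonic of the new key is C.
Degree 3 carries a minor triad in major keys, so the destination is C major.
Check: the diatonic triads of C major are C (I), Dm (ii), Em (iii), F (IV), G (V), Am (vi), Bdim (vii°) — E minor is indeed iii.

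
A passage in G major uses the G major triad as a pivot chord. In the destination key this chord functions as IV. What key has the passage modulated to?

D major

The numeral IV denotes a major triad on scale degree 4. With G on degree 4, the tonic of the new key is D.
Degree 4 carries a major triad in major keys, so the destination is D major.
Check: the diatonic triads of D major are D (I), Em (ii), F#m (iii), G (IV), A (V), Bm (vi), C#dim (vii°) — G major is indeed IV.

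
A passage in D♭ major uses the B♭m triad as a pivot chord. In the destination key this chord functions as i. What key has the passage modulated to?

The numeral i denotes a minor triad on scale degree 1. With B♭ on degree 1, the tonic of the new key is B♭.
Degree 1 carries a minor triad in minor keys, so the destination is B♭ minor.
Check: the diatonic triads of B♭ minor (natural minor) are B♭m (i), Cdim (ii°), D♭ (III), E♭m (iv), Fm (v), G♭ (VI), A♭ (VII) — B♭m is indeed i.

B♭ minor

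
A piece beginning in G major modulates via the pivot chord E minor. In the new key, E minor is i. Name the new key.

The numeral i denotes a minor triad on scale degree 1. With E on degree 1, the tonic of the new key is E.
Degree 1 carries a minor triad in minor keys, so the destination is E minor.
Check: the diatonic triads of E minor (natural minor) are Em (i), F#dim (ii°), G (III), Am (iv), Bm (v), C (VI), D (VII) — E minor is indeed i.

E minor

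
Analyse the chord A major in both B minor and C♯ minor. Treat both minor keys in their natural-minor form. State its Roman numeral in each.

VII in B minor; VI in C♯ minor

The scale of B minor (natural minor) is B C♯ D E F♯ G A; A is degree 7, and the triad built there (A-C♯-E) is major, so it is VII.
The scale of C♯ minor (natural minor) is C♯ D♯ E F♯ G♯ A B; A is degree 6, and the triad built there (A-C♯-E) is major, so it is VI.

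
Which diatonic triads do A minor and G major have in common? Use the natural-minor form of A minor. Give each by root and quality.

Am, C, Em, G

Triads in A minor (natural minor): Am (i), Bdim (ii°), C (III), Dm (iv), Em (v), F (VI), G (VII).
Triads in G major: G (I), Am (ii), Bm (iii), C (IV), D (V), Em (vi), F#dim (vii°).
Shared triads with their functions: Am (i in A minor, ii in G major); C (III in A minor, IV in G major); Em (v in A minor, vi in G major); G (VII in A minor, I in G major).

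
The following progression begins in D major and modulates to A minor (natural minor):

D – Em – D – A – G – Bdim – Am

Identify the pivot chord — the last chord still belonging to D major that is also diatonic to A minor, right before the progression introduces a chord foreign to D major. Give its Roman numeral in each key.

G — IV in D major, VII in A minor

Chords diatonic to D major: D, Em, F♯m, G, A, Bm, C♯dim.
Reading the progression, the first chord not in that set is Bdim, so the modulation leaves D major there.
The chord immediately before Bdim is G, which is diatonic to both keys: IV in D major and VII in A minor.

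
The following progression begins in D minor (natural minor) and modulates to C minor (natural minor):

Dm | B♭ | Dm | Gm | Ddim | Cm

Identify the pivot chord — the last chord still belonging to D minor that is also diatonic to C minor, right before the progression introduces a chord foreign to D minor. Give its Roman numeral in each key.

Gm — iv in D minor, v in C minor

Chords diatonic to D minor: Dm, Edim, F, Gm, Am, B♭, C.
Reading the progression, the first chord not in that set is Ddim, so the modulation leaves D minor there.
The chord immediately before Ddim is Gm, which is diatonic to both keys: iv in D minor and v in C minor.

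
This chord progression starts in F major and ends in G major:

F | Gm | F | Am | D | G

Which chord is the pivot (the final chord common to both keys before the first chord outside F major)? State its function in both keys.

Am — iii in F major, ii in G major

Chords diatonic to F major: F, Gm, Am, B♭, C, Dm, Edim.
Reading the progression, the first chord not in that set is D, so the modulation leaves F major there.
The chord immediately before D is Am, which is diatonic to both keys: iii in F major and ii in G major.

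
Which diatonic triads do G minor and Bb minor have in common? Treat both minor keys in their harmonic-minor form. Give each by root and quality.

Adim

Triads in G minor (harmonic minor): Gm (i), Adim (ii°), Bbaug (III+), Cm (iv), D (V), Eb (VI), F#dim (vii°).
Triads in Bb minor (harmonic minor): Bbm (i), Cdim (ii°), Dbaug (III+), Ebm (iv), F (V), Gb (VI), Adim (vii°).
Shared triads with their functions: Adim (ii° in G minor, vii° in Bb minor).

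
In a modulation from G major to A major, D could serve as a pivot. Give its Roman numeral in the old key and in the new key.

The scale of G major is G A B C D E F#; D is degree 5, and the triad built there (D-F#-A) is major, so it is V.
The scale of A major is A B C# D E F# G#; D is degree 4, and the triad built there (D-F#-A) is major, so it is IV.

V in G major; IV in A major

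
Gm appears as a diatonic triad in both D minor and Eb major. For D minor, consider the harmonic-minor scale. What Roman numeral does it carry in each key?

iv in D minor; iii in Eb major

The scale of D minor (harmonic minor) is D E F G A Bb C#; G is degree 4, and the triad built there (G-Bb-D) is minor, so it is iv.
The scale of Eb major is Eb F G Ab Bb C D; G is degree 3, and the triad built there (G-Bb-D) is minor, so it is iii.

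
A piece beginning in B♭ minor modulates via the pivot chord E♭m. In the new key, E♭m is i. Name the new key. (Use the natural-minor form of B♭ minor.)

The numeral i denotes a minor triad on scale degree 1. With E♭ on degree 1, the tonic of the new key is E♭.
Degree 1 carries a minor triad in minor keys, so the destination is E♭ minor.
Check: the diatonic triads of E♭ minor (natural minor) are E♭m (i), Fdim (ii°), G♭ (III), A♭m (iv), B♭m (v), C♭ (VI), D♭ (VII) — E♭m is indeed i.

E♭ minor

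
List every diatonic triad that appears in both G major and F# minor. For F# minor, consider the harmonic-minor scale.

Bm, D

Triads in G major: G (I), Am (ii), Bm (iii), C (IV), D (V), Em (vi), F#dim (vii°).
Triads in F# minor (harmonic minor): F#m (i), G#dim (ii°), Aaug (III+), Bm (iv), C# (V), D (VI), E#dim (vii°).
Shared triads with their functions: Bm (iii in G major, iv in F# minor); D (V in G major, VI in F# minor).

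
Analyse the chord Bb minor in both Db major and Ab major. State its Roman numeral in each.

vi in Db major; ii in Ab major

The scale of Db major is Db Eb F Gb Ab Bb C; Bb is degree 6, and the triad built there (Bb-Db-F) is minor, so it is vi.
The scale of Ab major is Ab Bb C Db Eb F G; Bb is degree 2, and the triad built there (Bb-Db-F) is minor, so it is ii.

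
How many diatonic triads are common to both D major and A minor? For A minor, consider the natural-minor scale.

2

Diatonic triads of D major: D major (I), E minor (ii), F♯ minor (iii), G major (IV), A major (V), B minor (vi), C♯ diminished (vii°).
Diatonic triads of A minor (natural minor): A minor (i), B diminished (ii°), C major (III), D minor (iv), E minor (v), F major (VI), G major (VII).
Matching root and quality in both lists: E minor, G major.
That gives 2 common triads.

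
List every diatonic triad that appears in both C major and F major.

Triads in C major: C major (I), D minor (ii), E minor (iii), F major (IV), G major (V), A minor (vi), B diminished (vii°).
Triads in F major: F major (I), G minor (ii), A minor (iii), Bb major (IV), C major (V), D minor (vi), E diminished (vii°).
Shared triads with their functions: C major (I in C major, V in F major); D minor (ii in C major, vi in F major); F major (IV in C major, I in F major); A minor (vi in C major, iii in F major).

C, Dm, F, Am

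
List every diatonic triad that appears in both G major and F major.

Am, C

Triads in G major: G (I), Am (ii), Bm (iii), C (IV), D (V), Em (vi), F#dim (vii°).
Triads in F major: F (I), Gm (ii), Am (iii), Bb (IV), C (V), Dm (vi), Edim (vii°).
Shared triads with their functions: Am (ii in G major, iii in F major); C (IV in G major, V in F major).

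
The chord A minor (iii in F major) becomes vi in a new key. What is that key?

C major

The numeral vi denotes a minor triad on scale degree 6. With A on degree 6, the tonic of the new key is C.
Degree 6 carries a minor triad in major keys, so the destination is C major.
Check: the diatonic triads of C major are C (I), Dm (ii), Em (iii), F (IV), G (V), Am (vi), Bdim (vii°) — A minor is indeed vi.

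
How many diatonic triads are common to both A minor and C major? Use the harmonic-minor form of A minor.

Diatonic triads of A minor (harmonic minor): Am (i), Bdim (ii°), Caug (III+), Dm (iv), E (V), F (VI), G#dim (vii°).
Diatonic triads of C major: C (I), Dm (ii), Em (iii), F (IV), G (V), Am (vi), Bdim (vii°).
Matching root and quality in both lists: Am, Bdim, Dm, F.
That gives 4 common triads.

4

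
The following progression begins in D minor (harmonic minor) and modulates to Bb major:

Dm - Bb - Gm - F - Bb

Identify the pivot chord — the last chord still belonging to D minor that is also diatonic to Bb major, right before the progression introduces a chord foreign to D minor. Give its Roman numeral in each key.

Gm — iv in D minor, vi in Bb major

Chords diatonic to D minor: Dm, Edim, Faug, Gm, A, Bb, C#dim.
Reading the progression, the first chord not in that set is F, so the modulation leaves D minor there.
The chord immediately before F is Gm, which is diatonic to both keys: iv in D minor and vi in Bb major.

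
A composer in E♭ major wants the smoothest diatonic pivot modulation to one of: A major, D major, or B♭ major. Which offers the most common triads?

Triads of E♭ major: E♭ (I), Fm (ii), Gm (iii), A♭ (IV), B♭ (V), Cm (vi), Ddim (vii°).
A major shares 0: none.
D major shares 0: none.
B♭ major shares 4: E♭, Gm, B♭, Cm.
The most common triads (4) are shared with B♭ major.

B♭ major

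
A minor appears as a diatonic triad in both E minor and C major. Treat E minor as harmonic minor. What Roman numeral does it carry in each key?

iv in E minor; vi in C major

The scale of E minor (harmonic minor) is E F# G A B C D#; A is degree 4, and the triad built there (A-C-E) is minor, so it is iv.
The scale of C major is C D E F G A B; A is degree 6, and the triad built there (A-C-E) is minor, so it is vi.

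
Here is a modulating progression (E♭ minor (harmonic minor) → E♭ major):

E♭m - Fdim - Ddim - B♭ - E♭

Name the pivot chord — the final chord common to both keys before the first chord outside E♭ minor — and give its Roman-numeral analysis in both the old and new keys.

Chords diatonic to E♭ minor: E♭m, Fdim, G♭aug, A♭m, B♭, C♭, Ddim.
Reading the progression, the first chord not in that set is E♭, so the modulation leaves E♭ minor there.
The chord immediately before E♭ is B♭, which is diatonic to both keys: V in E♭ minor and V in E♭ major.

B♭ — V in E♭ minor, V in E♭ major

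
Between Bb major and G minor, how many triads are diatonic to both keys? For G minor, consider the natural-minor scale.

7

Diatonic triads of Bb major: Bb (I), Cm (ii), Dm (iii), Eb (IV), F (V), Gm (vi), Adim (vii°).
Diatonic triads of G minor (natural minor): Gm (i), Adim (ii°), Bb (III), Cm (iv), Dm (v), Eb (VI), F (VII).
Matching root and quality in both lists: Bb, Cm, Dm, Eb, F, Gm, Adim.
That gives 7 common triads.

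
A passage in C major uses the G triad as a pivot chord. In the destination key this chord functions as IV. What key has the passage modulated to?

D major

The numeral IV denotes a major triad on scale degree 4. With G on degree 4, the tonic of the new key is D.
Degree 4 carries a major triad in major keys, so the destination is D major.
Check: the diatonic triads of D major are D (I), Em (ii), F#m (iii), G (IV), A (V), Bm (vi), C#dim (vii°) — G is indeed IV.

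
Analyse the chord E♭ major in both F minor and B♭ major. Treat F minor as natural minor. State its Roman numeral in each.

The scale of F minor (natural minor) is F G A♭ B♭ C D♭ E♭; E♭ is degree 7, and the triad built there (E♭-G-B♭) is major, so it is VII.
The scale of B♭ major is B♭ C D E♭ F G A; E♭ is degree 4, and the triad built there (E♭-G-B♭) is major, so it is IV.

VII in F minor; IV in B♭ major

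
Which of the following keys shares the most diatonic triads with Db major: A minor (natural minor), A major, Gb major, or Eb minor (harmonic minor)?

Gb major

Triads of Db major: Db major (I), Eb minor (ii), F minor (iii), Gb major (IV), Ab major (V), Bb minor (vi), C diminished (vii°).
A minor (natural minor) shares 0: none.
A major shares 0: none.
Gb major shares 4: Db, Ebm, Gb, Bbm.
Eb minor (harmonic minor) shares 1: Ebm.
The most common triads (4) are shared with Gb major.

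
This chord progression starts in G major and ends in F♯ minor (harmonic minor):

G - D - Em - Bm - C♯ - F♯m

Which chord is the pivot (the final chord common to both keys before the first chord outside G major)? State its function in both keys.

Bm — iii in G major, iv in F♯ minor

Chords diatonic to G major: G, Am, Bm, C, D, Em, F♯dim.
Reading the progression, the first chord not in that set is C♯, so the modulation leaves G major there.
The chord immediately before C♯ is Bm, which is diatonic to both keys: iii in G major and iv in F♯ minor.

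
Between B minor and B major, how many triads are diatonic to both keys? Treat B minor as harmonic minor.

2

Diatonic triads of B minor (harmonic minor): Bm (i), C♯dim (ii°), Daug (III+), Em (iv), F♯ (V), G (VI), A♯dim (vii°).
Diatonic triads of B major: B (I), C♯m (ii), D♯m (iii), E (IV), F♯ (V), G♯m (vi), A♯dim (vii°).
Matching root and quality in both lists: F♯, A♯dim.
That gives 2 common triads.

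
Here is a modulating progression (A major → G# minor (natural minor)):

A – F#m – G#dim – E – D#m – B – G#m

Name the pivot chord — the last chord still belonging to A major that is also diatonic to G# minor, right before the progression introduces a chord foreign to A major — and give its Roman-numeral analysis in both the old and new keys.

E — V in A major, VI in G# minor

Chords diatonic to A major: A, Bm, C#m, D, E, F#m, G#dim.
Reading the progression, the first chord not in that set is D#m, so the modulation leaves A major there.
The chord immediately before D#m is E, which is diatonic to both keys: V in A major and VI in G# minor.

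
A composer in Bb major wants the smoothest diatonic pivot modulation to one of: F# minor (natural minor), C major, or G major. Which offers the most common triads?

Triads of Bb major: Bb major (I), C minor (ii), D minor (iii), Eb major (IV), F major (V), G minor (vi), A diminished (vii°).
F# minor (natural minor) shares 0: none.
C major shares 2: Dm, F.
G major shares 0: none.
The most common triads (2) are shared with C major.

C major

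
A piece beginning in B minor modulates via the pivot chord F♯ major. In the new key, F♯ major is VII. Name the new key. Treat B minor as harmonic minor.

G♯ minor

The numeral VII denotes a major triad on scale degree 7. With F♯ on degree 7, the tonic of the new key is G♯.
Degree 7 carries a major triad in natural-minor keys, so the destination is G♯ minor.
Check: the diatonic triads of G♯ minor (natural minor) are G♯m (i), A♯dim (ii°), B (III), C♯m (iv), D♯m (v), E (VI), F♯ (VII) — F♯ major is indeed VII.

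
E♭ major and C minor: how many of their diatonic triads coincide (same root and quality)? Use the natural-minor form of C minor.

Diatonic triads of E♭ major: E♭ major (I), F minor (ii), G minor (iii), A♭ major (IV), B♭ major (V), C minor (vi), D diminished (vii°).
Diatonic triads of C minor (natural minor): C minor (i), D diminished (ii°), E♭ major (III), F minor (iv), G minor (v), A♭ major (VI), B♭ major (VII).
Matching root and quality in both lists: E♭ major, F minor, G minor, A♭ major, B♭ major, C minor, D diminished.
That gives 7 common triads.

7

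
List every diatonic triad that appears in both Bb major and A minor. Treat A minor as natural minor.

Dm, F

Triads in Bb major: Bb (I), Cm (ii), Dm (iii), Eb (IV), F (V), Gm (vi), Adim (vii°).
Triads in A minor (natural minor): Am (i), Bdim (ii°), C (III), Dm (iv), Em (v), F (VI), G (VII).
Shared triads with their functions: Dm (iii in Bb major, iv in A minor); F (V in Bb major, VI in A minor).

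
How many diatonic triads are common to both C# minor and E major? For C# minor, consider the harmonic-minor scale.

4

Diatonic triads of C# minor (harmonic minor): C# minor (i), D# diminished (ii°), E augmented (III+), F# minor (iv), G# major (V), A major (VI), B# diminished (vii°).
Diatonic triads of E major: E major (I), F# minor (ii), G# minor (iii), A major (IV), B major (V), C# minor (vi), D# diminished (vii°).
Matching root and quality in both lists: C# minor, D# diminished, F# minor, A major.
That gives 4 common triads.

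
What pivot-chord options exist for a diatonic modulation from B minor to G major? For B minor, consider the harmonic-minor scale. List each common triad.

Bm, Em, G

Triads in B minor (harmonic minor): Bm (i), C#dim (ii°), Daug (III+), Em (iv), F# (V), G (VI), A#dim (vii°).
Triads in G major: G (I), Am (ii), Bm (iii), C (IV), D (V), Em (vi), F#dim (vii°).
Shared triads with their functions: Bm (i in B minor, iii in G major); Em (iv in B minor, vi in G major); G (VI in B minor, I in G major).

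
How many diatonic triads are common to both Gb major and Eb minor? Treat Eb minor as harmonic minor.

4

Diatonic triads of Gb major: Gb major (I), Ab minor (ii), Bb minor (iii), Cb major (IV), Db major (V), Eb minor (vi), F diminished (vii°).
Diatonic triads of Eb minor (harmonic minor): Eb minor (i), F diminished (ii°), Gb augmented (III+), Ab minor (iv), Bb major (V), Cb major (VI), D diminished (vii°).
Matching root and quality in both lists: Ab minor, Cb major, Eb minor, F diminished.
That gives 4 common triads.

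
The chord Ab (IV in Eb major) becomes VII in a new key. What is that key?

Bb minor

The numeral VII denotes a major triad on scale degree 7. With Ab on degree 7, the tonic of the new key is Bb.
Degree 7 carries a major triad in natural-minor keys, so the destination is Bb minor.
Check: the diatonic triads of Bb minor (natural minor) are Bbm (i), Cdim (ii°), Db (III), Ebm (iv), Fm (v), Gb (VI), Ab (VII) — Ab is indeed VII.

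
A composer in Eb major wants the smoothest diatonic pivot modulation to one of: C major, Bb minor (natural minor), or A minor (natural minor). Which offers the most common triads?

Triads of Eb major: Eb (I), Fm (ii), Gm (iii), Ab (IV), Bb (V), Cm (vi), Ddim (vii°).
C major shares 0: none.
Bb minor (natural minor) shares 2: Fm, Ab.
A minor (natural minor) shares 0: none.
The most common triads (2) are shared with Bb minor.

Bb minor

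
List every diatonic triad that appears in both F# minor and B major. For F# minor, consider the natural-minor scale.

Triads in F# minor (natural minor): F#m (i), G#dim (ii°), A (III), Bm (iv), C#m (v), D (VI), E (VII).
Triads in B major: B (I), C#m (ii), D#m (iii), E (IV), F# (V), G#m (vi), A#dim (vii°).
Shared triads with their functions: C#m (v in F# minor, ii in B major); E (VII in F# minor, IV in B major).

C#m, E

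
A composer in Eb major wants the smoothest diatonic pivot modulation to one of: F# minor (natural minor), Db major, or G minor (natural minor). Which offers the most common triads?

Triads of Eb major: Eb (I), Fm (ii), Gm (iii), Ab (IV), Bb (V), Cm (vi), Ddim (vii°).
F# minor (natural minor) shares 0: none.
Db major shares 2: Fm, Ab.
G minor (natural minor) shares 4: Eb, Gm, Bb, Cm.
The most common triads (4) are shared with G minor.

G minor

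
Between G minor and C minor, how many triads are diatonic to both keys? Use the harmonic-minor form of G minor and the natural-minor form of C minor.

3

Diatonic triads of G minor (harmonic minor): Gm (i), Adim (ii°), Bbaug (III+), Cm (iv), D (V), Eb (VI), F#dim (vii°).
Diatonic triads of C minor (natural minor): Cm (i), Ddim (ii°), Eb (III), Fm (iv), Gm (v), Ab (VI), Bb (VII).
Matching root and quality in both lists: Gm, Cm, Eb.
That gives 3 common triads.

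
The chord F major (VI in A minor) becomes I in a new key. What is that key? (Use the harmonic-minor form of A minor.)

The numeral I denotes a major triad on scale degree 1. With F on degree 1, the tonic of the new key is F.
Degree 1 carries a major triad in major keys, so the destination is F major.
Check: the diatonic triads of F major are F (I), Gm (ii), Am (iii), B♭ (IV), C (V), Dm (vi), Edim (vii°) — F major is indeed I.

F major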